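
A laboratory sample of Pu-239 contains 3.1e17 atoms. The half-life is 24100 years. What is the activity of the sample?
A = λN = 8.916e12 decays/year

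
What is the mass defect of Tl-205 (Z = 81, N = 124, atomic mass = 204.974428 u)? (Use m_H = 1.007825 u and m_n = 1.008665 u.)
Δm = Z·m_H + N·m_n − M = 1.734 u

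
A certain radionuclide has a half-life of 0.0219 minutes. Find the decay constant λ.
λ = ln(2)/t½ = 31.65 minute⁻¹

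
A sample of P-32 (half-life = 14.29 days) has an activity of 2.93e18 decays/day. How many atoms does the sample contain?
N = A/λ = 6.041e19 atoms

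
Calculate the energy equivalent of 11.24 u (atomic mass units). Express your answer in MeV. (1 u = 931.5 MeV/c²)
E = mc² = 10470 MeV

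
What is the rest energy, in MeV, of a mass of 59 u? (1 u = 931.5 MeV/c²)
E = mc² = 54960 MeV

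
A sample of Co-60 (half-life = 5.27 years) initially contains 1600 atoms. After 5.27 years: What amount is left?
N = N₀(1/2)^(t/t½) = 800 atoms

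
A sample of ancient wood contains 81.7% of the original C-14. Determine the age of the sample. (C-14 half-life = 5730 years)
Age = t½ × log₂(1/ratio) = 1671 years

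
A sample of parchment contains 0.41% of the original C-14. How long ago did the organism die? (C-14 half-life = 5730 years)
Age = t½ × log₂(1/ratio) = 45440 years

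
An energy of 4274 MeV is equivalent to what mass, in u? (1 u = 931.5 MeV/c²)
m = E/c² = 4.588 u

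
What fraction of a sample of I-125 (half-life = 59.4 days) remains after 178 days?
N/N₀ = (1/2)^(t/t½) = 0.1253 = 12.5%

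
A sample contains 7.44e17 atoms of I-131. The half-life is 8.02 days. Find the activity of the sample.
A = λN = 6.43e16 decays/day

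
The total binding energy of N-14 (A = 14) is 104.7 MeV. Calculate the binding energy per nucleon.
B.E./A = 104.7/14 = 7.479 MeV/nucleon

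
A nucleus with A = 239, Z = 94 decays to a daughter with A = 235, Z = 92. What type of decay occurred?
ΔA = -4, ΔZ = -2 ⇒ alpha decay (α)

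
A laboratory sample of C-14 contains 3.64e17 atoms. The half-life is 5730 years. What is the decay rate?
A = λN = 4.403e13 decays/year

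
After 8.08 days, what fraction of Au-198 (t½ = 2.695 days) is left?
N/N₀ = (1/2)^(t/t½) = 0.1252 = 12.5%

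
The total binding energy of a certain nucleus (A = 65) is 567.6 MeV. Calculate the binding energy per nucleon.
B.E./A = 567.6/65 = 8.732 MeV/nucleon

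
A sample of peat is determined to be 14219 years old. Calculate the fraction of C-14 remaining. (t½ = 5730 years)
N/N₀ = (1/2)^(t/t½) = 0.1791 = 17.9%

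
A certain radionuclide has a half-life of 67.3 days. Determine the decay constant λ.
λ = ln(2)/t½ = 0.0103 day⁻¹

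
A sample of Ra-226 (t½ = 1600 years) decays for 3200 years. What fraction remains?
N/N₀ = (1/2)^(t/t½) = 0.25 = 25%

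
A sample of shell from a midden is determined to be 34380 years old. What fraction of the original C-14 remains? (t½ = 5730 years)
N/N₀ = (1/2)^(t/t½) = 0.01562 = 1.56%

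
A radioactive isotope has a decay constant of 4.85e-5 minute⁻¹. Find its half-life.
t½ = ln(2)/λ = 14290 minutes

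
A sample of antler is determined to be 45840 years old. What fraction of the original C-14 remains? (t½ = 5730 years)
N/N₀ = (1/2)^(t/t½) = 0.003906 = 0.391%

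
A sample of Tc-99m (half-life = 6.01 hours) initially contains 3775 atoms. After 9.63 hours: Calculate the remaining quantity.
N = N₀(1/2)^(t/t½) = 1243 atoms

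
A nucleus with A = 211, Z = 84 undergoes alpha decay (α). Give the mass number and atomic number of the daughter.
Daughter: A = 207, Z = 82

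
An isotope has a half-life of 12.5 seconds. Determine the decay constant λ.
λ = ln(2)/t½ = 0.05545 second⁻¹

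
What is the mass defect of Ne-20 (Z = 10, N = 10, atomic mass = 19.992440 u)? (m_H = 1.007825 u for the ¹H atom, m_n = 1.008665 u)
Δm = Z·m_H + N·m_n − M = 0.1725 u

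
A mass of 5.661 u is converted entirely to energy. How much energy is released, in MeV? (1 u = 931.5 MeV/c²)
E = mc² = 5273 MeV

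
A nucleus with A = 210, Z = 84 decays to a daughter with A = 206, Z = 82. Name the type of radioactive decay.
ΔA = -4, ΔZ = -2 ⇒ alpha decay (α)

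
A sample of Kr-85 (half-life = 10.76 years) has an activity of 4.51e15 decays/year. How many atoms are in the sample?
N = A/λ = 7.001e16 atoms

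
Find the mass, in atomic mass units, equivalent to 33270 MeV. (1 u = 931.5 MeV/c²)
m = E/c² = 35.72 u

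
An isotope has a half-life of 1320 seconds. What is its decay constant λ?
λ = ln(2)/t½ = 5.251e-4 second⁻¹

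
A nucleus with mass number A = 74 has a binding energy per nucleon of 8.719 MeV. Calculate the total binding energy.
B.E. = 8.719 × 74 = 645.2 MeV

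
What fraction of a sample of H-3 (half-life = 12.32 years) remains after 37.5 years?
N/N₀ = (1/2)^(t/t½) = 0.1213 = 12.1%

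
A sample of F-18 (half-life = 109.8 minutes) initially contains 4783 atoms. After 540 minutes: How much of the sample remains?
N = N₀(1/2)^(t/t½) = 158.2 atoms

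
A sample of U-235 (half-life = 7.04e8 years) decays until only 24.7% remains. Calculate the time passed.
t = t½ × log₂(N₀/N) = 1.42e9 years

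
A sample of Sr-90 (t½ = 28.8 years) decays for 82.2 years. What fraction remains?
N/N₀ = (1/2)^(t/t½) = 0.1383 = 13.8%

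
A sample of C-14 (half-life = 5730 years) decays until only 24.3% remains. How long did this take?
t = t½ × log₂(N₀/N) = 11690 years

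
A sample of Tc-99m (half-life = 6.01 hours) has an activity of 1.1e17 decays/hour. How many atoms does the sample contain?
N = A/λ = 9.538e17 atoms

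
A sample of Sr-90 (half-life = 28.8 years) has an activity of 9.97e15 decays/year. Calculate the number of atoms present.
N = A/λ = 4.142e17 atoms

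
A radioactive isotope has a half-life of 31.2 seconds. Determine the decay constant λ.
λ = ln(2)/t½ = 0.02222 second⁻¹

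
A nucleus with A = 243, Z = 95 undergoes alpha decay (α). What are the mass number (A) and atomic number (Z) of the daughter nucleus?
Daughter: A = 239, Z = 93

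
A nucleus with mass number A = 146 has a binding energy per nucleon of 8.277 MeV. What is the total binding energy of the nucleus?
B.E. = 8.277 × 146 = 1208 MeV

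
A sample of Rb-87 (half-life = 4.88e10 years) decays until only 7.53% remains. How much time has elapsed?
t = t½ × log₂(N₀/N) = 1.821e11 years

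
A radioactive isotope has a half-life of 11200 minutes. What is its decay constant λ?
λ = ln(2)/t½ = 6.189e-5 minute⁻¹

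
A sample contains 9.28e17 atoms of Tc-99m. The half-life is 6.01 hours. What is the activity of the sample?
A = λN = 1.07e17 decays/hour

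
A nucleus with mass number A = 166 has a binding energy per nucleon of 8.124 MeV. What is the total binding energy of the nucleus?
B.E. = 8.124 × 166 = 1349 MeV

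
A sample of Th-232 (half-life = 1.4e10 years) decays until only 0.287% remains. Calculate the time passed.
t = t½ × log₂(N₀/N) = 1.182e11 years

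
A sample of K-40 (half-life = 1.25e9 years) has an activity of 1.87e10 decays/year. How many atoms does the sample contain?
N = A/λ = 3.372e19 atoms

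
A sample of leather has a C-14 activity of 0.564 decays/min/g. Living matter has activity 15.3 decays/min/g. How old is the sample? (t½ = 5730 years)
Age = t½ × log₂(A₀/A) = 27280 years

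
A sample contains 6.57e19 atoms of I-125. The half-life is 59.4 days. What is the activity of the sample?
A = λN = 7.667e17 decays/day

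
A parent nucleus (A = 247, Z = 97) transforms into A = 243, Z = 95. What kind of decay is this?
ΔA = -4, ΔZ = -2 ⇒ alpha decay (α)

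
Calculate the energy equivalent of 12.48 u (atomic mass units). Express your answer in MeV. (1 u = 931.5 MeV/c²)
E = mc² = 11630 MeV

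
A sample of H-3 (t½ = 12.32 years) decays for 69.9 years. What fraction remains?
N/N₀ = (1/2)^(t/t½) = 0.01959 = 1.96%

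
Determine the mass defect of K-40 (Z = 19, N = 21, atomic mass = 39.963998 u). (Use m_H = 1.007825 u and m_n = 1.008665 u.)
Δm = Z·m_H + N·m_n − M = 0.3666 u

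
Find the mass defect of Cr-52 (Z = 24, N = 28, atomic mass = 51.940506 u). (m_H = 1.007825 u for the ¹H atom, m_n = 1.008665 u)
Δm = Z·m_H + N·m_n − M = 0.4899 u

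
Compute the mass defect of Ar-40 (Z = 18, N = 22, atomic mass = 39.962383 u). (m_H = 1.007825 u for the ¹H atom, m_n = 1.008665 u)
Δm = Z·m_H + N·m_n − M = 0.3691 u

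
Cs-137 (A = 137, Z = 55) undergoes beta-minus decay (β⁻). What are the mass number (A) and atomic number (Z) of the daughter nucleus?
Daughter: A = 137, Z = 56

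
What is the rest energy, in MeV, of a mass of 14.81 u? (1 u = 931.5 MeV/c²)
E = mc² = 13800 MeV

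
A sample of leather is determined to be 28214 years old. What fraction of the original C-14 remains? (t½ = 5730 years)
N/N₀ = (1/2)^(t/t½) = 0.03294 = 3.29%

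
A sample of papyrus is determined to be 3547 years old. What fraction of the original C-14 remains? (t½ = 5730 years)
N/N₀ = (1/2)^(t/t½) = 0.6511 = 65.1%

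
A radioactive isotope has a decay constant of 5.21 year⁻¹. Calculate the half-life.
t½ = ln(2)/λ = 0.133 years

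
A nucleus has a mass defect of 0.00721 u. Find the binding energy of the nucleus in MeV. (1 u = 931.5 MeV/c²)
B.E. = Δm × 931.5 = 6.716 MeV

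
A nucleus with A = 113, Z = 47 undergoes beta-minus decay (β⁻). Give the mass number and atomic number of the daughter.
Daughter: A = 113, Z = 48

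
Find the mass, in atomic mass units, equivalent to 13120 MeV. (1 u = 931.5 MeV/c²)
m = E/c² = 14.08 u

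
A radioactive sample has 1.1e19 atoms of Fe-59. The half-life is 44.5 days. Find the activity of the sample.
A = λN = 1.713e17 decays/day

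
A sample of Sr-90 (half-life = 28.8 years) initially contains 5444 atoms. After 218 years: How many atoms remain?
N = N₀(1/2)^(t/t½) = 28.66 atoms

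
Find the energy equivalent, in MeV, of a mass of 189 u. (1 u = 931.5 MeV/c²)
E = mc² = 1.761e5 MeV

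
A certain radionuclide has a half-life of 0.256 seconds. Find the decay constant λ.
λ = ln(2)/t½ = 2.708 second⁻¹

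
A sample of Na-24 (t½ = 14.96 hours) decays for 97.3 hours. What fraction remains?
N/N₀ = (1/2)^(t/t½) = 0.01102 = 1.1%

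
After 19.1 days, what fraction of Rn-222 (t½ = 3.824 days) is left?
N/N₀ = (1/2)^(t/t½) = 0.03136 = 3.14%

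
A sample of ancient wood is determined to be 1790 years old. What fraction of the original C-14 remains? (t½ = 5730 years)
N/N₀ = (1/2)^(t/t½) = 0.8053 = 80.5%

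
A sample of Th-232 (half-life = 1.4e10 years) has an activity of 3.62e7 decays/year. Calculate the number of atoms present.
N = A/λ = 7.312e17 atoms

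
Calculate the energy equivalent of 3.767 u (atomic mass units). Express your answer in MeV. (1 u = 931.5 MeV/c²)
E = mc² = 3509 MeV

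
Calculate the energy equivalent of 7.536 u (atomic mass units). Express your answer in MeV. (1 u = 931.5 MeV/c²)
E = mc² = 7020 MeV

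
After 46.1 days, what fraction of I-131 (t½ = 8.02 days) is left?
N/N₀ = (1/2)^(t/t½) = 0.01861 = 1.86%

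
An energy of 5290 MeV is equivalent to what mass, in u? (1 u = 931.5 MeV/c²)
m = E/c² = 5.679 u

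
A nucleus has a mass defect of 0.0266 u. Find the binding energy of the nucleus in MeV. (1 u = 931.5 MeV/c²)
B.E. = Δm × 931.5 = 24.78 MeV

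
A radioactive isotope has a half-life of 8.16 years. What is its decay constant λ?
λ = ln(2)/t½ = 0.08494 year⁻¹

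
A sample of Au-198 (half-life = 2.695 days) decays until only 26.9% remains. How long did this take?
t = t½ × log₂(N₀/N) = 5.105 days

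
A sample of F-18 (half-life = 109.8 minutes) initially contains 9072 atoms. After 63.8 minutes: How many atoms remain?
N = N₀(1/2)^(t/t½) = 6064 atoms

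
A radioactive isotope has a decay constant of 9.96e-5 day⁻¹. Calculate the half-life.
t½ = ln(2)/λ = 6959 days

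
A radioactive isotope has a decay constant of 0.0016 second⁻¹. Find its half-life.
t½ = ln(2)/λ = 433.2 seconds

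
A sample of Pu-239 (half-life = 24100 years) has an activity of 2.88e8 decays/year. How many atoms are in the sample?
N = A/λ = 1.001e13 atoms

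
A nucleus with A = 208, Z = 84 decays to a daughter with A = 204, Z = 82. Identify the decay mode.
ΔA = -4, ΔZ = -2 ⇒ alpha decay (α)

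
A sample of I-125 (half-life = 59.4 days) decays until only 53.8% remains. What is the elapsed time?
t = t½ × log₂(N₀/N) = 53.12 days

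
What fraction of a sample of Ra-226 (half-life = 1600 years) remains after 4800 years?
N/N₀ = (1/2)^(t/t½) = 0.125 = 12.5%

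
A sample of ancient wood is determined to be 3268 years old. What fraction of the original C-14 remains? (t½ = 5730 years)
N/N₀ = (1/2)^(t/t½) = 0.6735 = 67.3%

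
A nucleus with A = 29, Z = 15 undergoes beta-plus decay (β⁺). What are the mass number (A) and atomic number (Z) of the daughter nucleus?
Daughter: A = 29, Z = 14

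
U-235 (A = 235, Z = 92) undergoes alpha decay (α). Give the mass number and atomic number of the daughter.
Daughter: A = 231, Z = 90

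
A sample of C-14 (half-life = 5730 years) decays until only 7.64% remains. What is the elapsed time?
t = t½ × log₂(N₀/N) = 21260 years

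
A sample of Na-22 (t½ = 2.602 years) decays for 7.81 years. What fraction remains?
N/N₀ = (1/2)^(t/t½) = 0.1249 = 12.5%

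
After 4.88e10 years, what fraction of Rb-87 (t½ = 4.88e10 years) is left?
N/N₀ = (1/2)^(t/t½) = 0.5 = 50%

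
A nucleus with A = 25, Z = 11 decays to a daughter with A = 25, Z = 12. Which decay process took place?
ΔA = 0, ΔZ = +1 ⇒ beta-minus decay (β⁻)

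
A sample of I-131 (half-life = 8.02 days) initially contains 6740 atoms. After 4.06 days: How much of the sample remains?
N = N₀(1/2)^(t/t½) = 4745 atoms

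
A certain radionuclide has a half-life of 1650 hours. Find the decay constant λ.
λ = ln(2)/t½ = 4.201e-4 hour⁻¹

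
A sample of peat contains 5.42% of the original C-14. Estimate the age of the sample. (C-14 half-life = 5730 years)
Age = t½ × log₂(1/ratio) = 24100 years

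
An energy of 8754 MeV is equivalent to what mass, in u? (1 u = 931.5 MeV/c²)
m = E/c² = 9.398 u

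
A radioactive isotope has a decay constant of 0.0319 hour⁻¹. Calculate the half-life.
t½ = ln(2)/λ = 21.73 hours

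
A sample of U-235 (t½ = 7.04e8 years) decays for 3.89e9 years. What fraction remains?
N/N₀ = (1/2)^(t/t½) = 0.02171 = 2.17%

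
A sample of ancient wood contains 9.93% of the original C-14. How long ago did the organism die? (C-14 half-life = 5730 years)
Age = t½ × log₂(1/ratio) = 19090 years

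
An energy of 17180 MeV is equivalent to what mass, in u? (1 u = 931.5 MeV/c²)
m = E/c² = 18.44 u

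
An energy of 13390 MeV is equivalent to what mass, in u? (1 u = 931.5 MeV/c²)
m = E/c² = 14.37 u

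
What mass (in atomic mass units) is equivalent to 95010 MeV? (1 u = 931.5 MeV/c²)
m = E/c² = 102 u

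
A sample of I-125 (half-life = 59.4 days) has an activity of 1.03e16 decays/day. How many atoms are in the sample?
N = A/λ = 8.827e17 atoms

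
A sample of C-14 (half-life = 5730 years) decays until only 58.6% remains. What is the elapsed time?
t = t½ × log₂(N₀/N) = 4418 years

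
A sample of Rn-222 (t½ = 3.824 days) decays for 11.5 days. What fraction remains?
N/N₀ = (1/2)^(t/t½) = 0.1244 = 12.4%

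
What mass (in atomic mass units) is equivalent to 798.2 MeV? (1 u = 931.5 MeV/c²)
m = E/c² = 0.8569 u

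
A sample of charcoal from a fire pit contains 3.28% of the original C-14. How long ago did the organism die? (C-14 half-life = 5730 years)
Age = t½ × log₂(1/ratio) = 28250 years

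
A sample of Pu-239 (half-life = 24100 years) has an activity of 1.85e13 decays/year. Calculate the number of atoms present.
N = A/λ = 6.432e17 atoms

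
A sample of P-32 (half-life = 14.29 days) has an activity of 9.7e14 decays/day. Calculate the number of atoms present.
N = A/λ = 2e16 atoms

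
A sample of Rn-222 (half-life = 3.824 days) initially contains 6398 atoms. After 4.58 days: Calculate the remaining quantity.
N = N₀(1/2)^(t/t½) = 2789 atoms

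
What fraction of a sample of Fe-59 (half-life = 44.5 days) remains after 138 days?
N/N₀ = (1/2)^(t/t½) = 0.1165 = 11.7%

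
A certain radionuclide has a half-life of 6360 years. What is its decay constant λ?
λ = ln(2)/t½ = 1.09e-4 year⁻¹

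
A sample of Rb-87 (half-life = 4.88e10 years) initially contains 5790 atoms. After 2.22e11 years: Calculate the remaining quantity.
N = N₀(1/2)^(t/t½) = 247.3 atoms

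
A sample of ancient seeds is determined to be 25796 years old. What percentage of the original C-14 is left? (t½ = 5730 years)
N/N₀ = (1/2)^(t/t½) = 0.04414 = 4.41%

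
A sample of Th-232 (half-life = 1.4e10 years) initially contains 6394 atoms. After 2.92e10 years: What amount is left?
N = N₀(1/2)^(t/t½) = 1506 atoms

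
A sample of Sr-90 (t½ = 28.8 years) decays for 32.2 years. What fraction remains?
N/N₀ = (1/2)^(t/t½) = 0.4607 = 46.1%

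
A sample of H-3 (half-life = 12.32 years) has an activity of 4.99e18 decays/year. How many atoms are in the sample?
N = A/λ = 8.869e19 atoms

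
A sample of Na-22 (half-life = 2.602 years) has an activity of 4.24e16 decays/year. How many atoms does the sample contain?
N = A/λ = 1.592e17 atoms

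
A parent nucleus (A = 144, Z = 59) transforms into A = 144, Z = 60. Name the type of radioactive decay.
ΔA = 0, ΔZ = +1 ⇒ beta-minus decay (β⁻)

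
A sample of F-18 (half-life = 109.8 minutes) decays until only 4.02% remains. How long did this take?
t = t½ × log₂(N₀/N) = 509.1 minutes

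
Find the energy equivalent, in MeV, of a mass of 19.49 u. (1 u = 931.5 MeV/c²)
E = mc² = 18150 MeV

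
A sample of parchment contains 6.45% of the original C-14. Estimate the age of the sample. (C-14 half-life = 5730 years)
Age = t½ × log₂(1/ratio) = 22660 years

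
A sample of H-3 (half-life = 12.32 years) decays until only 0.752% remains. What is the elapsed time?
t = t½ × log₂(N₀/N) = 86.92 years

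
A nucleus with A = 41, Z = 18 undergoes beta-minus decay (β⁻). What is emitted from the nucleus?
β⁻: electron (e⁻) + antineutrino (ν̄ₑ)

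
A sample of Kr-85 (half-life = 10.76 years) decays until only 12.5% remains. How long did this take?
t = t½ × log₂(N₀/N) = 32.28 years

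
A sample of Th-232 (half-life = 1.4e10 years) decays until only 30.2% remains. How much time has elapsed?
t = t½ × log₂(N₀/N) = 2.418e10 years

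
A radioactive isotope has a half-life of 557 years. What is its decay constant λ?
λ = ln(2)/t½ = 0.001244 year⁻¹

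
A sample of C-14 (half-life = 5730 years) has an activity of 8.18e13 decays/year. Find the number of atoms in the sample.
N = A/λ = 6.762e17 atoms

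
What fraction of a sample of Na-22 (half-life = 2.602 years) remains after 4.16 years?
N/N₀ = (1/2)^(t/t½) = 0.3302 = 33%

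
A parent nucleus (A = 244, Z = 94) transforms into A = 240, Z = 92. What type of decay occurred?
ΔA = -4, ΔZ = -2 ⇒ alpha decay (α)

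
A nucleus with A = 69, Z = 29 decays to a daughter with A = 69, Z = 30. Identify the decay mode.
ΔA = 0, ΔZ = +1 ⇒ beta-minus decay (β⁻)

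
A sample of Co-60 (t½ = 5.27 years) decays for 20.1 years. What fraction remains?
N/N₀ = (1/2)^(t/t½) = 0.0711 = 7.11%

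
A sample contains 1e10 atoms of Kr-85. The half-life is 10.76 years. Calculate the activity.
A = λN = 6.442e8 decays/year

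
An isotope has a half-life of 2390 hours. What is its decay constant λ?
λ = ln(2)/t½ = 2.9e-4 hour⁻¹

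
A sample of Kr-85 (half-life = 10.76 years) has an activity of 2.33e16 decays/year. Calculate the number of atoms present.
N = A/λ = 3.617e17 atoms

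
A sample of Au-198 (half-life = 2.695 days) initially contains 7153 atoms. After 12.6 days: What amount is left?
N = N₀(1/2)^(t/t½) = 279.9 atoms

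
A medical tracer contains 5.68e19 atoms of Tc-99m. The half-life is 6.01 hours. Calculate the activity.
A = λN = 6.551e18 decays/hour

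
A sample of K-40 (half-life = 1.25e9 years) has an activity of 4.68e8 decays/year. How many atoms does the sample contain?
N = A/λ = 8.44e17 atoms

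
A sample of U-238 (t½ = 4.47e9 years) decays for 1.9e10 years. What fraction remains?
N/N₀ = (1/2)^(t/t½) = 0.05254 = 5.25%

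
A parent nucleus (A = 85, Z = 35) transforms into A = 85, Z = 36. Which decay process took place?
ΔA = 0, ΔZ = +1 ⇒ beta-minus decay (β⁻)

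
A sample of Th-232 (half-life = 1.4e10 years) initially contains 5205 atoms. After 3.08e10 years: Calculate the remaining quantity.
N = N₀(1/2)^(t/t½) = 1133 atoms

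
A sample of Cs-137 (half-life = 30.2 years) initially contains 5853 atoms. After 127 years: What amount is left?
N = N₀(1/2)^(t/t½) = 317.3 atoms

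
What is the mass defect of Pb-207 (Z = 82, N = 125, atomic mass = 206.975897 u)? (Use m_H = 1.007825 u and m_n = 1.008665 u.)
Δm = Z·m_H + N·m_n − M = 1.749 u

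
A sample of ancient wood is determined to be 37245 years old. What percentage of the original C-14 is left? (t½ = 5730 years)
N/N₀ = (1/2)^(t/t½) = 0.01105 = 1.1%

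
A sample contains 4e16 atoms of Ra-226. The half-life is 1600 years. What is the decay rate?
A = λN = 1.733e13 decays/year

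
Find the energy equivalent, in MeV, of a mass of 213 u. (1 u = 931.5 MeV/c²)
E = mc² = 1.984e5 MeV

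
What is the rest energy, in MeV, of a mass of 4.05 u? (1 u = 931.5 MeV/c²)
E = mc² = 3773 MeV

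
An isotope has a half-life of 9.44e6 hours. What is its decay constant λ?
λ = ln(2)/t½ = 7.343e-8 hour⁻¹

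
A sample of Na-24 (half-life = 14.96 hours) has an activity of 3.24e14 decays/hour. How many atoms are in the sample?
N = A/λ = 6.993e15 atoms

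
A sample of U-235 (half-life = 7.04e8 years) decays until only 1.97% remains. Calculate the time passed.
t = t½ × log₂(N₀/N) = 3.989e9 years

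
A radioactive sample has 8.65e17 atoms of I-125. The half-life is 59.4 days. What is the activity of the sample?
A = λN = 1.009e16 decays/day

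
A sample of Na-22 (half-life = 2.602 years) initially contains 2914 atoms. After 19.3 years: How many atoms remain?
N = N₀(1/2)^(t/t½) = 17.05 atoms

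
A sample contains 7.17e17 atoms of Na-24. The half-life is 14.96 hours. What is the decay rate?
A = λN = 3.322e16 decays/hour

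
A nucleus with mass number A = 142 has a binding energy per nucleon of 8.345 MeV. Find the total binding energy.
B.E. = 8.345 × 142 = 1185 MeV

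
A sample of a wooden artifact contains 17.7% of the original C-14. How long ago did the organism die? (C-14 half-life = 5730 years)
Age = t½ × log₂(1/ratio) = 14310 years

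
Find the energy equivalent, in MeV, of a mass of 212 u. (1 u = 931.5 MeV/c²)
E = mc² = 1.975e5 MeV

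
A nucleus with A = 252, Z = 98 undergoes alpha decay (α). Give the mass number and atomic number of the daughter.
Daughter: A = 248, Z = 96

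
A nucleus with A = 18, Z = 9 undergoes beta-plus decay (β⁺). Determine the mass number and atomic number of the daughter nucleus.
Daughter: A = 18, Z = 8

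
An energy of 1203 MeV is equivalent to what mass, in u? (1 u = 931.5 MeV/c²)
m = E/c² = 1.291 u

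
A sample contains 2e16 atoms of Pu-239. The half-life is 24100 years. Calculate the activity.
A = λN = 5.752e11 decays/year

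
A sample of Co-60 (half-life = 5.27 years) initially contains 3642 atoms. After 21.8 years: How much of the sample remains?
N = N₀(1/2)^(t/t½) = 207.1 atoms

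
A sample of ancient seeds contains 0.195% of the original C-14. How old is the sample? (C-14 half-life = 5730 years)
Age = t½ × log₂(1/ratio) = 51580 years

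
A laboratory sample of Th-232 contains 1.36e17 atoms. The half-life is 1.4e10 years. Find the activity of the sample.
A = λN = 6.733e6 decays/year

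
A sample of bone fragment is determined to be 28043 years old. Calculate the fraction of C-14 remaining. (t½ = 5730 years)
N/N₀ = (1/2)^(t/t½) = 0.03363 = 3.36%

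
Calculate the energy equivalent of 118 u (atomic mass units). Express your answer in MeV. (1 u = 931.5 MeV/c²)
E = mc² = 1.099e5 MeV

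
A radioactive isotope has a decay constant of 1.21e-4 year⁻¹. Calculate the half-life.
t½ = ln(2)/λ = 5728 years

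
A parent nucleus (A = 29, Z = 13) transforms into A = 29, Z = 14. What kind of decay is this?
ΔA = 0, ΔZ = +1 ⇒ beta-minus decay (β⁻)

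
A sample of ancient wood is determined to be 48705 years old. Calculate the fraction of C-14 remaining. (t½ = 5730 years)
N/N₀ = (1/2)^(t/t½) = 0.002762 = 0.276%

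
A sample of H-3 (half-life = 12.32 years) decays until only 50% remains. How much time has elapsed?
t = t½ × log₂(N₀/N) = 12.32 years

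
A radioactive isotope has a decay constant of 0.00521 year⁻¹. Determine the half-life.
t½ = ln(2)/λ = 133 years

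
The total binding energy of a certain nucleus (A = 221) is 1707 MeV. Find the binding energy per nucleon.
B.E./A = 1707/221 = 7.724 MeV/nucleon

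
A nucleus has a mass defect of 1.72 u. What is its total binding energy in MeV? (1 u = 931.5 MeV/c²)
B.E. = Δm × 931.5 = 1602 MeV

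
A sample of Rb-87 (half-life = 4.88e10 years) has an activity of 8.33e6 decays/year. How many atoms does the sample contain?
N = A/λ = 5.865e17 atoms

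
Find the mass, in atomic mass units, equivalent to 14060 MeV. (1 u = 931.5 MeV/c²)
m = E/c² = 15.09 u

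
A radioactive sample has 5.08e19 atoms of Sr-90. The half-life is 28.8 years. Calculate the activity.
A = λN = 1.223e18 decays/year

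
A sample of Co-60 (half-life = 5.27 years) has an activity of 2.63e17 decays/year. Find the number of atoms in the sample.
N = A/λ = 2e18 atoms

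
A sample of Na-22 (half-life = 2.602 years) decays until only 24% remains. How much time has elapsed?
t = t½ × log₂(N₀/N) = 5.357 years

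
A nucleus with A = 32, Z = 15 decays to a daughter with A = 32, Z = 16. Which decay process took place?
ΔA = 0, ΔZ = +1 ⇒ beta-minus decay (β⁻)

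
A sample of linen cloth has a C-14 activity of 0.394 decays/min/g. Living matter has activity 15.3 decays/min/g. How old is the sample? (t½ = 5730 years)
Age = t½ × log₂(A₀/A) = 30250 years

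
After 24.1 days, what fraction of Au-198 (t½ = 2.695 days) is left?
N/N₀ = (1/2)^(t/t½) = 0.002033 = 0.203%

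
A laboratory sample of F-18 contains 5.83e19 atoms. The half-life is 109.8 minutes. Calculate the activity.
A = λN = 3.68e17 decays/minute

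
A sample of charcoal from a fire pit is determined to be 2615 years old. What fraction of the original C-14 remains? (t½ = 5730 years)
N/N₀ = (1/2)^(t/t½) = 0.7288 = 72.9%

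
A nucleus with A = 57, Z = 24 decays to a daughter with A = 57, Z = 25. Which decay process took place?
ΔA = 0, ΔZ = +1 ⇒ beta-minus decay (β⁻)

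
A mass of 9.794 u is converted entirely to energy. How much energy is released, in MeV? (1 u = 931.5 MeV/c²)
E = mc² = 9123 MeV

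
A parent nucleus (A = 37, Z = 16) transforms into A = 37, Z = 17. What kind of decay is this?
ΔA = 0, ΔZ = +1 ⇒ beta-minus decay (β⁻)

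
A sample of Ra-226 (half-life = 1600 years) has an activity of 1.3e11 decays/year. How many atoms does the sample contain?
N = A/λ = 3.001e14 atoms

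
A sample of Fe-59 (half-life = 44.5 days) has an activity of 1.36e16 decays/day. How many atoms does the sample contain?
N = A/λ = 8.731e17 atoms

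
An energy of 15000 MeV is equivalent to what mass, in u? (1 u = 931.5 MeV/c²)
m = E/c² = 16.1 u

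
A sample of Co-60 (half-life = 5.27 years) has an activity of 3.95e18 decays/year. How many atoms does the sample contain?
N = A/λ = 3.003e19 atoms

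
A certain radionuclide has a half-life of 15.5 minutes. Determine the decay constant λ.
λ = ln(2)/t½ = 0.04472 minute⁻¹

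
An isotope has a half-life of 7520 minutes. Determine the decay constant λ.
λ = ln(2)/t½ = 9.217e-5 minute⁻¹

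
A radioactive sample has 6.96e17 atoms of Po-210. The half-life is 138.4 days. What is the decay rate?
A = λN = 3.486e15 decays/day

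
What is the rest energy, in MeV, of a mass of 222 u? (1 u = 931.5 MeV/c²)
E = mc² = 2.068e5 MeV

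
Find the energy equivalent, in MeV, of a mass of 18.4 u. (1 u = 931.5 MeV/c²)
E = mc² = 17140 MeV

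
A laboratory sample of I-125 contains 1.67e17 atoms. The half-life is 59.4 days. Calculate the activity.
A = λN = 1.949e15 decays/day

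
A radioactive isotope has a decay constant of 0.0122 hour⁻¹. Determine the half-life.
t½ = ln(2)/λ = 56.82 hours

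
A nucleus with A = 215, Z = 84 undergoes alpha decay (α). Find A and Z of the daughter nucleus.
Daughter: A = 211, Z = 82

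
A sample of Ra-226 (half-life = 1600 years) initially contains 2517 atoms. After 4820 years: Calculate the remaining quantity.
N = N₀(1/2)^(t/t½) = 311.9 atoms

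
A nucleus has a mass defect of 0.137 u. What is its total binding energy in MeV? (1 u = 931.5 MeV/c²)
B.E. = Δm × 931.5 = 127.6 MeV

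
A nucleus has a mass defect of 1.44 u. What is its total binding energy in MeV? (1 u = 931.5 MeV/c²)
B.E. = Δm × 931.5 = 1341 MeV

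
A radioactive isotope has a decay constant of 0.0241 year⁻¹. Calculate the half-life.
t½ = ln(2)/λ = 28.76 years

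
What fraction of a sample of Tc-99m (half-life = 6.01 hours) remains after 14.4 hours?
N/N₀ = (1/2)^(t/t½) = 0.19 = 19%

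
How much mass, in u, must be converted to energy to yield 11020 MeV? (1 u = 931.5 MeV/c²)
m = E/c² = 11.83 u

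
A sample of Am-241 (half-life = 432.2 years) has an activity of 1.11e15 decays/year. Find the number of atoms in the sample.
N = A/λ = 6.921e17 atoms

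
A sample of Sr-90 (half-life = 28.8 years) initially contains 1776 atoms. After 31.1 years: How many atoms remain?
N = N₀(1/2)^(t/t½) = 840.2 atoms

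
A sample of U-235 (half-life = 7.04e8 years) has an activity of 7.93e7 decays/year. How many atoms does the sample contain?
N = A/λ = 8.054e16 atoms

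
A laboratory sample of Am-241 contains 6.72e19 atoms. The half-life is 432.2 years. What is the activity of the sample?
A = λN = 1.078e17 decays/year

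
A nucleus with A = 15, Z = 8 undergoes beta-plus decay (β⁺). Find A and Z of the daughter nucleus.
Daughter: A = 15, Z = 7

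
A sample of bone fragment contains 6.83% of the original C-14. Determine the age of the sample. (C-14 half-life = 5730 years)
Age = t½ × log₂(1/ratio) = 22190 years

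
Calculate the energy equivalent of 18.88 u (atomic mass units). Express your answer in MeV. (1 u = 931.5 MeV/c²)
E = mc² = 17590 MeV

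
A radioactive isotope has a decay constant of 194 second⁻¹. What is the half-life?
t½ = ln(2)/λ = 0.003573 seconds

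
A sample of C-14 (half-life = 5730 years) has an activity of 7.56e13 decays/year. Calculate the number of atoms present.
N = A/λ = 6.25e17 atoms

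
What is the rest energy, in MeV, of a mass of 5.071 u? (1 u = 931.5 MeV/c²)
E = mc² = 4724 MeV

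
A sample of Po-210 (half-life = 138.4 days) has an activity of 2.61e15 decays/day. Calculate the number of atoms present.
N = A/λ = 5.211e17 atoms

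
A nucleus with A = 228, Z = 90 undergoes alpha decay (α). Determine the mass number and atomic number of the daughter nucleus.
Daughter: A = 224, Z = 88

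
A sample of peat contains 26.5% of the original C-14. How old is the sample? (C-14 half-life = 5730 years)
Age = t½ × log₂(1/ratio) = 10980 years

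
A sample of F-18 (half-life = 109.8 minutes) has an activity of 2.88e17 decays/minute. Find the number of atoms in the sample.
N = A/λ = 4.562e19 atoms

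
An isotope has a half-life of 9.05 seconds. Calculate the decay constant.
λ = ln(2)/t½ = 0.07659 second⁻¹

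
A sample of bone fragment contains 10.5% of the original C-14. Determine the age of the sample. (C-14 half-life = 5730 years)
Age = t½ × log₂(1/ratio) = 18630 years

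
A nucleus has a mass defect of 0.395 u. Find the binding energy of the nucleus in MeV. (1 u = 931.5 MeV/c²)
B.E. = Δm × 931.5 = 367.9 MeV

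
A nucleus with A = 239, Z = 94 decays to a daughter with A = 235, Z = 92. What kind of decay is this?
ΔA = -4, ΔZ = -2 ⇒ alpha decay (α)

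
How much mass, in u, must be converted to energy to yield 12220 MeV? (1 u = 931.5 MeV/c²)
m = E/c² = 13.12 u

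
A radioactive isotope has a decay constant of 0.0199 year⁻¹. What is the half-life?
t½ = ln(2)/λ = 34.83 years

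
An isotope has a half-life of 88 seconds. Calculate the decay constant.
λ = ln(2)/t½ = 0.007877 second⁻¹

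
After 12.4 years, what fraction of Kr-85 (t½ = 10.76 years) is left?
N/N₀ = (1/2)^(t/t½) = 0.4499 = 45%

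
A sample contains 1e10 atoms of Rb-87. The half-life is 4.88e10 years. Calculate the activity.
A = λN = 0.142 decays/year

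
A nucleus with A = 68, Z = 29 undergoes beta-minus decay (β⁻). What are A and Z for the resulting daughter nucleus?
Daughter: A = 68, Z = 30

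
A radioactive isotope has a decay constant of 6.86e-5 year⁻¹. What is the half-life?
t½ = ln(2)/λ = 10100 years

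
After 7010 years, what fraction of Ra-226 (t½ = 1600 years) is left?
N/N₀ = (1/2)^(t/t½) = 0.04799 = 4.8%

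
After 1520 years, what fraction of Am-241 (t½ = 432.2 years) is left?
N/N₀ = (1/2)^(t/t½) = 0.08736 = 8.74%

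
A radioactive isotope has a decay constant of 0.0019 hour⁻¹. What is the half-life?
t½ = ln(2)/λ = 364.8 hours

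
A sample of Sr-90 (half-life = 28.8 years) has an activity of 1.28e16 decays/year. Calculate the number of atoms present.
N = A/λ = 5.318e17 atoms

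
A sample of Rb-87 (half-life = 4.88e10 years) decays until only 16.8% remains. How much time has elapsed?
t = t½ × log₂(N₀/N) = 1.256e11 years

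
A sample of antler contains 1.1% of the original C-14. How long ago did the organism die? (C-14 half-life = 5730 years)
Age = t½ × log₂(1/ratio) = 37280 years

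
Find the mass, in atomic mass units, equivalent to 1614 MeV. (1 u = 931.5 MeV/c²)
m = E/c² = 1.733 u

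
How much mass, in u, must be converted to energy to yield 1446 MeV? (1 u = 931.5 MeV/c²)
m = E/c² = 1.552 u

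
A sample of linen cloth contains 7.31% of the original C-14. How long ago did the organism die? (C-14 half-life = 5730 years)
Age = t½ × log₂(1/ratio) = 21620 years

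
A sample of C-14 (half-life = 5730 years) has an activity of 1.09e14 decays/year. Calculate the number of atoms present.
N = A/λ = 9.011e17 atoms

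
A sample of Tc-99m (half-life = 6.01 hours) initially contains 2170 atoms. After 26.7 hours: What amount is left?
N = N₀(1/2)^(t/t½) = 99.79 atoms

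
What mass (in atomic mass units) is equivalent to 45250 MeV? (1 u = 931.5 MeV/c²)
m = E/c² = 48.58 u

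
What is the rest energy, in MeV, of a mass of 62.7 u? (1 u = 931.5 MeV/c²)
E = mc² = 58410 MeV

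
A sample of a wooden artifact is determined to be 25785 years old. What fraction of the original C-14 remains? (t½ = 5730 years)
N/N₀ = (1/2)^(t/t½) = 0.04419 = 4.42%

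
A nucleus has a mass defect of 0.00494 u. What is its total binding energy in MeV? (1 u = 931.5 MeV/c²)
B.E. = Δm × 931.5 = 4.602 MeV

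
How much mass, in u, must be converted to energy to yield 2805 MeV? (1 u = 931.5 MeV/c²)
m = E/c² = 3.011 u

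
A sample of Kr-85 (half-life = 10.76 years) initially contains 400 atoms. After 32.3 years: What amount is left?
N = N₀(1/2)^(t/t½) = 49.94 atoms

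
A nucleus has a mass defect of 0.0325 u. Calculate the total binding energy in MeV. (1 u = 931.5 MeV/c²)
B.E. = Δm × 931.5 = 30.27 MeV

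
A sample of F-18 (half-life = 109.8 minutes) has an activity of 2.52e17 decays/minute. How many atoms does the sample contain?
N = A/λ = 3.992e19 atoms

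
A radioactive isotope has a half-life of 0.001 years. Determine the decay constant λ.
λ = ln(2)/t½ = 693.1 year⁻¹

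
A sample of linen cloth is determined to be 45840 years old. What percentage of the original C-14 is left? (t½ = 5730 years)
N/N₀ = (1/2)^(t/t½) = 0.003906 = 0.391%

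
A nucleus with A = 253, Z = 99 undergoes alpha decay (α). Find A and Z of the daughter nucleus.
Daughter: A = 249, Z = 97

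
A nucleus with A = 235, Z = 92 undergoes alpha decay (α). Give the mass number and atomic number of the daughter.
Daughter: A = 231, Z = 90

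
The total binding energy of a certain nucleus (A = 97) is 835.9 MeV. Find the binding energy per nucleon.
B.E./A = 835.9/97 = 8.618 MeV/nucleon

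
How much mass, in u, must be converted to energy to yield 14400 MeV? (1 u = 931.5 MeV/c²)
m = E/c² = 15.46 u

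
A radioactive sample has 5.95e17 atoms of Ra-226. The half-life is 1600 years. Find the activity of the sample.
A = λN = 2.578e14 decays/year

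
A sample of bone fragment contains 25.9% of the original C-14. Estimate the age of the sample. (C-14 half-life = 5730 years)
Age = t½ × log₂(1/ratio) = 11170 years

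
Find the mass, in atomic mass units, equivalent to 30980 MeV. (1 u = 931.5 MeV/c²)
m = E/c² = 33.26 u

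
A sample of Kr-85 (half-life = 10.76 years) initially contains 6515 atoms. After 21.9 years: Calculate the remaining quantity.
N = N₀(1/2)^(t/t½) = 1589 atoms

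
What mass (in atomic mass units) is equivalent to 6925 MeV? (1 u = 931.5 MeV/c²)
m = E/c² = 7.434 u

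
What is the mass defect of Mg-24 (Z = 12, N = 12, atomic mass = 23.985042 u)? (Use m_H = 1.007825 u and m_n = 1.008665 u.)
Δm = Z·m_H + N·m_n − M = 0.2128 u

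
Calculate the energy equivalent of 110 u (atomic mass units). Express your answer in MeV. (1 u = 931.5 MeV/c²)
E = mc² = 1.025e5 MeV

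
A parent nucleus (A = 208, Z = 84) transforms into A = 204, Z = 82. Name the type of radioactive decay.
ΔA = -4, ΔZ = -2 ⇒ alpha decay (α)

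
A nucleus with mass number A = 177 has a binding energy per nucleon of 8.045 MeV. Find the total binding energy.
B.E. = 8.045 × 177 = 1424 MeV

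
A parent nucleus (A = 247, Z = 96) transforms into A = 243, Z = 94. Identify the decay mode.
ΔA = -4, ΔZ = -2 ⇒ alpha decay (α)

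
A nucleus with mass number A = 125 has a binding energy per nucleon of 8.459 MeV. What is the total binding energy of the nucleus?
B.E. = 8.459 × 125 = 1057 MeV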